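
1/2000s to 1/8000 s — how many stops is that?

1/2000 → 1/4000 → 1/8000 — count the steps: 2 stops.

2 stops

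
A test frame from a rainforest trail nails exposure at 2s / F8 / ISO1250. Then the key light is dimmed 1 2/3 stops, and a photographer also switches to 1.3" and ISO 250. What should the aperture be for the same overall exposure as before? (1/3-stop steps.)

f/1.6

Scene light: 1 2/3 stops darker.
Shutter speed: 2 → 1.6 → 1.3 — 2/3 stop faster (darker).
ISO: 1250 → 1000 → 800 → 640 → 500 → 400 → 320 → 250 — 2 1/3 stops lower (darker).
Net so far: 4 2/3 stops darker. Aperture: f/8 → f/7.1 → f/6.3 → f/5.6 → f/5 → f/4.5 → f/4 → f/3.5 → f/3.2 → f/2.8 → f/2.5 → f/2.2 → f/2 → f/1.8 → f/1.6.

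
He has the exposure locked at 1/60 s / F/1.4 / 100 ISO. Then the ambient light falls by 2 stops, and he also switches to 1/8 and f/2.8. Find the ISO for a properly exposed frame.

Scene light: 2 stops darker.
Shutter speed: 1/60 → 1/30 → 1/15 → 1/8 — 3 stops slower (brighter).
Aperture: f/1.4 → f/2 → f/2.8 — 2 stops narrower (darker).
Net so far: 1 stop darker. ISO: 100 → 200.

ISO 200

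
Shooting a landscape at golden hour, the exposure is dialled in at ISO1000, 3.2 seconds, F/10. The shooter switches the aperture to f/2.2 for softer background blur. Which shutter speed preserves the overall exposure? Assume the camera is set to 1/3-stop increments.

Aperture: f/10 → f/9 → f/8 → f/7.1 → f/6.3 → f/5.6 → f/5 → f/4.5 → f/4 → f/3.5 → f/3.2 → f/2.8 → f/2.5 → f/2.2 — 4 1/3 stops wider (brighter).
Need 4 1/3 stops darker from the shutter speed: 3.2 → 2.5 → 2 → 1.6 → 1.3 → 1 → 0.8 → 0.6 → 0.5 → 0.4 → 0.3 → 1/4 → 1/5 → 1/6.

1/6s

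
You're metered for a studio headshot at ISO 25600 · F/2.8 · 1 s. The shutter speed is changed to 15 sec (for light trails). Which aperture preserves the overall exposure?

f/11

Shutter speed: 1 → 2 → 4 → 8 → 15 — 4 stops longer (brighter).
Need 4 stops darker from the aperture: f/2.8 → f/4 → f/5.6 → f/8 → f/11.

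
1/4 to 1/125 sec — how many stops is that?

5 stops

1/4 → 1/8 → 1/15 → 1/30 → 1/60 → 1/125 — count the steps: 5 stops.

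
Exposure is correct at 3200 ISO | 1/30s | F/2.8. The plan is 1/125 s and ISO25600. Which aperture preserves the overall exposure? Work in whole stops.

Shutter speed: 1/30 → 1/60 → 1/125 — 2 stops shorter (darker).
ISO: 3200 → 6400 → 12800 → 25600 — 3 stops raised (brighter).
Net change so far: 1 stop brighter. Offset with the aperture: f/2.8 → f/4.

f/4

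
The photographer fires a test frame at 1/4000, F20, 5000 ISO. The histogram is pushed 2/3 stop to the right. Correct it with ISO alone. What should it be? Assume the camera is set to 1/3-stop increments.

ISO 3200

Overexposed by 2/3 stop → need 2/3 stop darker.
ISO: 5000 → 4000 → 3200.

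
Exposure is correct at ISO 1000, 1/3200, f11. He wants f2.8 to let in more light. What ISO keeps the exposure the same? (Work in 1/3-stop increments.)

ISO 64

Aperture: f/11 → f/10 → f/9 → f/8 → f/7.1 → f/6.3 → f/5.6 → f/5 → f/4.5 → f/4 → f/3.5 → f/3.2 → f/2.8 — 4 stops wider (brighter).
Need 4 stops darker from the ISO: 1000 → 800 → 640 → 500 → 400 → 320 → 250 → 200 → 160 → 125 → 100 → 80 → 64.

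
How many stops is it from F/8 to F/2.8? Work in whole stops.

f/8 → f/5.6 → f/4 → f/2.8 — count the steps: 3 stops.

3 stops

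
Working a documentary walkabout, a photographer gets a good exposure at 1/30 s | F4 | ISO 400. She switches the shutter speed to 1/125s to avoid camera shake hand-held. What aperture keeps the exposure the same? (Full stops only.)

Shutter speed: 1/30 → 1/60 → 1/125 — 2 stops shorter (darker).
Need 2 stops brighter from the aperture: f/4 → f/2.8 → f/2.

f/2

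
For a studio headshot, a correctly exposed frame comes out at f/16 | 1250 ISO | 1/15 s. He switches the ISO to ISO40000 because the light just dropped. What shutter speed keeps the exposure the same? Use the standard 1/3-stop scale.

1/500s

ISO: 1250 → 1600 → 2000 → 2500 → 3200 → 4000 → 5000 → 6400 → 8000 → 10000 → 12800 → 16000 → 20000 → 25600 → 32000 → 40000 — 5 stops higher (brighter).
Need 5 stops darker from the shutter speed: 1/15 → 1/20 → 1/25 → 1/30 → 1/40 → 1/50 → 1/60 → 1/80 → 1/100 → 1/125 → 1/160 → 1/200 → 1/250 → 1/320 → 1/400 → 1/500.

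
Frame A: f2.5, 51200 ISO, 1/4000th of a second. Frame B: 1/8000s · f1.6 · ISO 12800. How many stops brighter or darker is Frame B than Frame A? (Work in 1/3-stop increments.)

Aperture: f/2.5 → f/2.2 → f/2 → f/1.8 → f/1.6 — 1 1/3 stops wider (brighter).
Shutter speed: 1/4000 → 1/5000 → 1/6400 → 1/8000 — 1 stop shorter (darker).
ISO: 51200 → 40000 → 32000 → 25600 → 20000 → 16000 → 12800 — 2 stops dropped (darker).
Net: +1 1/3 −1 −2 = −1 2/3 stops.

1 2/3 stops darker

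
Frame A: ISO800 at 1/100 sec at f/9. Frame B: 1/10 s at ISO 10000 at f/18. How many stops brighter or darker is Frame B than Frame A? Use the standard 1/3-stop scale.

5 stops brighter

Aperture: f/9 → f/10 → f/11 → f/13 → f/14 → f/16 → f/18 — 2 stops narrower (darker).
Shutter speed: 1/100 → 1/80 → 1/60 → 1/50 → 1/40 → 1/30 → 1/25 → 1/20 → 1/15 → 1/13 → 1/10 — 3 1/3 stops slower (brighter).
ISO: 800 → 1000 → 1250 → 1600 → 2000 → 2500 → 3200 → 4000 → 5000 → 6400 → 8000 → 10000 — 3 2/3 stops raised (brighter).
Net: −2 +3 1/3 +3 2/3 = +5 stops.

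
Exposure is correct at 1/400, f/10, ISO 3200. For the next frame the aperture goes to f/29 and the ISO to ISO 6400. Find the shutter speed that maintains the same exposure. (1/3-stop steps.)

Aperture: f/10 → f/11 → f/13 → f/14 → f/16 → f/18 → f/20 → f/22 → f/25 → f/29 — 3 stops narrower (darker).
ISO: 3200 → 4000 → 5000 → 6400 — 1 stop higher (brighter).
Net change so far: 2 stops darker. Offset with the shutter speed: 1/400 → 1/320 → 1/250 → 1/200 → 1/160 → 1/125 → 1/100.

1/100s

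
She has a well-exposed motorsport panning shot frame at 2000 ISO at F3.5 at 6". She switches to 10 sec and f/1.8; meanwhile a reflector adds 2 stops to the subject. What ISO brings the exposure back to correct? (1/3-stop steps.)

ISO 80

Scene light: 2 stops brighter.
Shutter speed: 6 → 8 → 10 — 2/3 stop slower (brighter).
Aperture: f/3.5 → f/3.2 → f/2.8 → f/2.5 → f/2.2 → f/2 → f/1.8 — 2 stops wider (brighter).
Net so far: 4 2/3 stops brighter. ISO: 2000 → 1600 → 1250 → 1000 → 800 → 640 → 500 → 400 → 320 → 250 → 200 → 160 → 125 → 100 → 80.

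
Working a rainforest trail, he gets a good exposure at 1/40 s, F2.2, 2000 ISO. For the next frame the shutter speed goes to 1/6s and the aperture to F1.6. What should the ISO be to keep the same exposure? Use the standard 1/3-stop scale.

ISO 160

Shutter speed: 1/40 → 1/30 → 1/25 → 1/20 → 1/15 → 1/13 → 1/10 → 1/8 → 1/6 — 2 2/3 stops longer (brighter).
Aperture: f/2.2 → f/2 → f/1.8 → f/1.6 — 1 stop wider (brighter).
Net change so far: 3 2/3 stops brighter. Offset with the ISO: 2000 → 1600 → 1250 → 1000 → 800 → 640 → 500 → 400 → 320 → 250 → 200 → 160.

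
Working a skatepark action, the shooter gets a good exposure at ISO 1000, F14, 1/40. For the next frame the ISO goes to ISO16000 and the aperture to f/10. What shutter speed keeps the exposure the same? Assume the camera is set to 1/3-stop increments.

1/1250s

ISO: 1000 → 1250 → 1600 → 2000 → 2500 → 3200 → 4000 → 5000 → 6400 → 8000 → 10000 → 12800 → 16000 — 4 stops raised (brighter).
Aperture: f/14 → f/13 → f/11 → f/10 — 1 stop wider (brighter).
Net change so far: 5 stops brighter. Offset with the shutter speed: 1/40 → 1/50 → 1/60 → 1/80 → 1/100 → 1/125 → 1/160 → 1/200 → 1/250 → 1/320 → 1/400 → 1/500 → 1/640 → 1/800 → 1/1000 → 1/1250.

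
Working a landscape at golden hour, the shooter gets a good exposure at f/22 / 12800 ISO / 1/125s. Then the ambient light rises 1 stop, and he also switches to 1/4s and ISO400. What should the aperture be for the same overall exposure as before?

f/32

Scene light: 1 stop brighter.
Shutter speed: 1/125 → 1/60 → 1/30 → 1/15 → 1/8 → 1/4 — 5 stops slower (brighter).
ISO: 12800 → 6400 → 3200 → 1600 → 800 → 400 — 5 stops lower (darker).
Net so far: 1 stop brighter. Aperture: f/22 → f/32.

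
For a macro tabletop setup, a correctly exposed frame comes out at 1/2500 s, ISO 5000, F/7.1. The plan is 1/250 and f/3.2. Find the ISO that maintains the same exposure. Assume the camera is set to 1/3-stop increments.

Shutter speed: 1/2500 → 1/2000 → 1/1600 → 1/1250 → 1/1000 → 1/800 → 1/640 → 1/500 → 1/400 → 1/320 → 1/250 — 3 1/3 stops slower (brighter).
Aperture: f/7.1 → f/6.3 → f/5.6 → f/5 → f/4.5 → f/4 → f/3.5 → f/3.2 — 2 1/3 stops wider (brighter).
Net change so far: 5 2/3 stops brighter. Offset with the ISO: 5000 → 4000 → 3200 → 2500 → 2000 → 1600 → 1250 → 1000 → 800 → 640 → 500 → 400 → 320 → 250 → 200 → 160 → 125 → 100.

ISO 100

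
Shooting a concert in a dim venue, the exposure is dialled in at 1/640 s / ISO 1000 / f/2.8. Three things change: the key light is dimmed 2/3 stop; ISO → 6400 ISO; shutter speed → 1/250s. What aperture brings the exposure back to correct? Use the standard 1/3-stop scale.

f/9

Scene light: 2/3 stop darker.
ISO: 1000 → 1250 → 1600 → 2000 → 2500 → 3200 → 4000 → 5000 → 6400 — 2 2/3 stops raised (brighter).
Shutter speed: 1/640 → 1/500 → 1/400 → 1/320 → 1/250 — 1 1/3 stops slower (brighter).
Net so far: 3 1/3 stops brighter. Aperture: f/2.8 → f/3.2 → f/3.5 → f/4 → f/4.5 → f/5 → f/5.6 → f/6.3 → f/7.1 → f/8 → f/9.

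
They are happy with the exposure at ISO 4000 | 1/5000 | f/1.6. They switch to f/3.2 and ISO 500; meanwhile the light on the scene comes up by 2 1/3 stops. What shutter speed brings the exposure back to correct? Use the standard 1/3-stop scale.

1/800s

Scene light: 2 1/3 stops brighter.
Aperture: f/1.6 → f/1.8 → f/2 → f/2.2 → f/2.5 → f/2.8 → f/3.2 — 2 stops stopped down (darker).
ISO: 4000 → 3200 → 2500 → 2000 → 1600 → 1250 → 1000 → 800 → 640 → 500 — 3 stops lower (darker).
Net so far: 2 2/3 stops darker. Shutter speed: 1/5000 → 1/4000 → 1/3200 → 1/2500 → 1/2000 → 1/1600 → 1/1250 → 1/1000 → 1/800.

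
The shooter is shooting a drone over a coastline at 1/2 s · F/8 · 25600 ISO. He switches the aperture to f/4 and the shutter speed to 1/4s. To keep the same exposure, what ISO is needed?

Aperture: f/8 → f/5.6 → f/4 — 2 stops opened up (brighter).
Shutter speed: 1/2 → 1/4 — 1 stop faster (darker).
Net change so far: 1 stop brighter. Offset with the ISO: 25600 → 12800.

ISO 12800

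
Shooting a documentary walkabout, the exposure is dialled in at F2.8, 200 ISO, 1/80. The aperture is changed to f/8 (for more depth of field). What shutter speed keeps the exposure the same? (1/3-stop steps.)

Aperture: f/2.8 → f/3.2 → f/3.5 → f/4 → f/4.5 → f/5 → f/5.6 → f/6.3 → f/7.1 → f/8 — 3 stops smaller aperture (darker).
Need 3 stops brighter from the shutter speed: 1/80 → 1/60 → 1/50 → 1/40 → 1/30 → 1/25 → 1/20 → 1/15 → 1/13 → 1/10.

1/10s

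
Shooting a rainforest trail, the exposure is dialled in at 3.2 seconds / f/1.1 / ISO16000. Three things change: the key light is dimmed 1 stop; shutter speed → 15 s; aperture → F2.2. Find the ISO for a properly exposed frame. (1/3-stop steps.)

ISO 25600

Scene light: 1 stop darker.
Shutter speed: 3.2 → 4 → 5 → 6 → 8 → 10 → 13 → 15 — 2 1/3 stops slower (brighter).
Aperture: f/1.1 → f/1.2 → f/1.4 → f/1.6 → f/1.8 → f/2 → f/2.2 — 2 stops stopped down (darker).
Net so far: 2/3 stop darker. ISO: 16000 → 20000 → 25600.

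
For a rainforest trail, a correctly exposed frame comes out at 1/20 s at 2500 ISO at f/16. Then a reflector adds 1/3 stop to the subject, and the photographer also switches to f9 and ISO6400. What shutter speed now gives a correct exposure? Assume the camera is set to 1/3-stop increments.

1/200s

Scene light: 1/3 stop brighter.
Aperture: f/16 → f/14 → f/13 → f/11 → f/10 → f/9 — 1 2/3 stops wider (brighter).
ISO: 2500 → 3200 → 4000 → 5000 → 6400 — 1 1/3 stops raised (brighter).
Net so far: 3 1/3 stops brighter. Shutter speed: 1/20 → 1/25 → 1/30 → 1/40 → 1/50 → 1/60 → 1/80 → 1/100 → 1/125 → 1/160 → 1/200.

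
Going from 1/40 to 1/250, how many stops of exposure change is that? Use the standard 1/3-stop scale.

1/40 → 1/50 → 1/60 → 1/80 → 1/100 → 1/125 → 1/160 → 1/200 → 1/250 — count the steps: 8 third-stops = 2 2/3 stops.

2 2/3 stops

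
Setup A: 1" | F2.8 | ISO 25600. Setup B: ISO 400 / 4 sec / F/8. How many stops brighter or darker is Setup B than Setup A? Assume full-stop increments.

7 stops darker

Aperture: f/2.8 → f/4 → f/5.6 → f/8 — 3 stops stopped down (darker).
Shutter speed: 1 → 2 → 4 — 2 stops slower (brighter).
ISO: 25600 → 12800 → 6400 → 3200 → 1600 → 800 → 400 — 6 stops dropped (darker).
Net: −3 +2 −6 = −7 stops.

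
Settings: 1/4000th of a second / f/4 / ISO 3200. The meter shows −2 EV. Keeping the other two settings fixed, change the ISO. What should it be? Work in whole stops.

ISO 12800

Underexposed by 2 stops → need 2 stops brighter.
ISO: 3200 → 6400 → 12800.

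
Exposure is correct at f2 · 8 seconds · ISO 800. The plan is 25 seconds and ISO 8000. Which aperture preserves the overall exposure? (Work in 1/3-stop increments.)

Shutter speed: 8 → 10 → 13 → 15 → 20 → 25 — 1 2/3 stops slower (brighter).
ISO: 800 → 1000 → 1250 → 1600 → 2000 → 2500 → 3200 → 4000 → 5000 → 6400 → 8000 — 3 1/3 stops raised (brighter).
Net change so far: 5 stops brighter. Offset with the aperture: f/2 → f/2.2 → f/2.5 → f/2.8 → f/3.2 → f/3.5 → f/4 → f/4.5 → f/5 → f/5.6 → f/6.3 → f/7.1 → f/8 → f/9 → f/10 → f/11.

f/11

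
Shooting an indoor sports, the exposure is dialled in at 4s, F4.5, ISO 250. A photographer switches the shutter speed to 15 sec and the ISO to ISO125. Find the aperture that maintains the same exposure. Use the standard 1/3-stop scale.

Shutter speed: 4 → 5 → 6 → 8 → 10 → 13 → 15 — 2 stops slower (brighter).
ISO: 250 → 200 → 160 → 125 — 1 stop dropped (darker).
Net change so far: 1 stop brighter. Offset with the aperture: f/4.5 → f/5 → f/5.6 → f/6.3.

f/6.3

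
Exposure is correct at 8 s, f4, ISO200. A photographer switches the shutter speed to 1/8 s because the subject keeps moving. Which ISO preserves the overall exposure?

ISO 12800

Shutter speed: 8 → 4 → 2 → 1 → 1/2 → 1/4 → 1/8 — 6 stops shorter (darker).
Need 6 stops brighter from the ISO: 200 → 400 → 800 → 1600 → 3200 → 6400 → 12800.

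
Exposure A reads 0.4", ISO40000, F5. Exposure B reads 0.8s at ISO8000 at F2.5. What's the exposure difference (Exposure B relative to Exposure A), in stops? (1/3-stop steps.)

Aperture: f/5 → f/4.5 → f/4 → f/3.5 → f/3.2 → f/2.8 → f/2.5 — 2 stops opened up (brighter).
Shutter speed: 0.4 → 0.5 → 0.6 → 0.8 — 1 stop slower (brighter).
ISO: 40000 → 32000 → 25600 → 20000 → 16000 → 12800 → 10000 → 8000 — 2 1/3 stops lower (darker).
Net: +2 +1 −2 1/3 = +2/3 stops.

2/3 stop brighter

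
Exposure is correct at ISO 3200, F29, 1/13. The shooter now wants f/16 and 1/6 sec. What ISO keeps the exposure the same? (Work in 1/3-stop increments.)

ISO 500

Aperture: f/29 → f/25 → f/22 → f/20 → f/18 → f/16 — 1 2/3 stops wider (brighter).
Shutter speed: 1/13 → 1/10 → 1/8 → 1/6 — 1 stop slower (brighter).
Net change so far: 2 2/3 stops brighter. Offset with the ISO: 3200 → 2500 → 2000 → 1600 → 1250 → 1000 → 800 → 640 → 500.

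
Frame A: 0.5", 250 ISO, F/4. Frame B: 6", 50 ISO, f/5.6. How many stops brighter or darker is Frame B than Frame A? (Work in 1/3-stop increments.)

1/3 stop brighter

Aperture: f/4 → f/4.5 → f/5 → f/5.6 — 1 stop stopped down (darker).
Shutter speed: 0.5 → 0.6 → 0.8 → 1 → 1.3 → 1.6 → 2 → 2.5 → 3.2 → 4 → 5 → 6 — 3 2/3 stops slower (brighter).
ISO: 250 → 200 → 160 → 125 → 100 → 80 → 64 → 50 — 2 1/3 stops lower (darker).
Net: −1 +3 2/3 −2 1/3 = +1/3 stops.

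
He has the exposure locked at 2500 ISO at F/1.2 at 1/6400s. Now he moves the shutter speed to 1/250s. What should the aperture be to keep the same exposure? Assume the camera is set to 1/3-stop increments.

f/6.3

Shutter speed: 1/6400 → 1/5000 → 1/4000 → 1/3200 → 1/2500 → 1/2000 → 1/1600 → 1/1250 → 1/1000 → 1/800 → 1/640 → 1/500 → 1/400 → 1/320 → 1/250 — 4 2/3 stops longer (brighter).
Need 4 2/3 stops darker from the aperture: f/1.2 → f/1.4 → f/1.6 → f/1.8 → f/2 → f/2.2 → f/2.5 → f/2.8 → f/3.2 → f/3.5 → f/4 → f/4.5 → f/5 → f/5.6 → f/6.3.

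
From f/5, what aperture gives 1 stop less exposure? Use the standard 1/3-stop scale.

Aperture: f/5 → f/5.6 → f/6.3 → f/7.1 — 1 stop narrower (darker).

f/7.1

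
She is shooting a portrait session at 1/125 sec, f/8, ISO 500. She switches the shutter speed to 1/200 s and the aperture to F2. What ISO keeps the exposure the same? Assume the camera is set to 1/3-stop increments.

ISO 50

Shutter speed: 1/125 → 1/160 → 1/200 — 2/3 stop faster (darker).
Aperture: f/8 → f/7.1 → f/6.3 → f/5.6 → f/5 → f/4.5 → f/4 → f/3.5 → f/3.2 → f/2.8 → f/2.5 → f/2.2 → f/2 — 4 stops opened up (brighter).
Net change so far: 3 1/3 stops brighter. Offset with the ISO: 500 → 400 → 320 → 250 → 200 → 160 → 125 → 100 → 80 → 64 → 50.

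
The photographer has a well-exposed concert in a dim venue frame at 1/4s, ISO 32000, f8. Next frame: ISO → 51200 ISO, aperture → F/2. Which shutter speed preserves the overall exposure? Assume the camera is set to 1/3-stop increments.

1/100s

ISO: 32000 → 40000 → 51200 — 2/3 stop raised (brighter).
Aperture: f/8 → f/7.1 → f/6.3 → f/5.6 → f/5 → f/4.5 → f/4 → f/3.5 → f/3.2 → f/2.8 → f/2.5 → f/2.2 → f/2 — 4 stops wider (brighter).
Net change so far: 4 2/3 stops brighter. Offset with the shutter speed: 1/4 → 1/5 → 1/6 → 1/8 → 1/10 → 1/13 → 1/15 → 1/20 → 1/25 → 1/30 → 1/40 → 1/50 → 1/60 → 1/80 → 1/100.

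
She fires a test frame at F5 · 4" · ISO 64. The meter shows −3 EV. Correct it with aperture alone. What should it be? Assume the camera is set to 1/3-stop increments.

Underexposed by 3 stops → need 3 stops brighter.
Aperture: f/5 → f/4.5 → f/4 → f/3.5 → f/3.2 → f/2.8 → f/2.5 → f/2.2 → f/2 → f/1.8.

f/1.8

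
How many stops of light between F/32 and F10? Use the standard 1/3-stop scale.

3 1/3 stops

f/32 → f/29 → f/25 → f/22 → f/20 → f/18 → f/16 → f/14 → f/13 → f/11 → f/10 — count the steps: 10 third-stops = 3 1/3 stops.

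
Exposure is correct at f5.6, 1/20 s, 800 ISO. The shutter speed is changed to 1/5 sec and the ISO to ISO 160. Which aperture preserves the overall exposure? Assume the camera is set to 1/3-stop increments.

Shutter speed: 1/20 → 1/15 → 1/13 → 1/10 → 1/8 → 1/6 → 1/5 — 2 stops slower (brighter).
ISO: 800 → 640 → 500 → 400 → 320 → 250 → 200 → 160 — 2 1/3 stops lower (darker).
Net change so far: 1/3 stop darker. Offset with the aperture: f/5.6 → f/5.

f/5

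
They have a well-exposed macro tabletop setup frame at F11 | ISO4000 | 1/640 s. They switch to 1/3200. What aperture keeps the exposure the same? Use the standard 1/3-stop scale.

f/5

Shutter speed: 1/640 → 1/800 → 1/1000 → 1/1250 → 1/1600 → 1/2000 → 1/2500 → 1/3200 — 2 1/3 stops shorter (darker).
Need 2 1/3 stops brighter from the aperture: f/11 → f/10 → f/9 → f/8 → f/7.1 → f/6.3 → f/5.6 → f/5.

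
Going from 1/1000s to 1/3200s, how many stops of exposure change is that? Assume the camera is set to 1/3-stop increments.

1/1000 → 1/1250 → 1/1600 → 1/2000 → 1/2500 → 1/3200 — count the steps: 5 third-stops = 1 2/3 stops.

1 2/3 stops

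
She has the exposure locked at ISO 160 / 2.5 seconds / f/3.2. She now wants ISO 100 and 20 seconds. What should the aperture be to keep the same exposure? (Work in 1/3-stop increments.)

ISO: 160 → 125 → 100 — 2/3 stop lower (darker).
Shutter speed: 2.5 → 3.2 → 4 → 5 → 6 → 8 → 10 → 13 → 15 → 20 — 3 stops longer (brighter).
Net change so far: 2 1/3 stops brighter. Offset with the aperture: f/3.2 → f/3.5 → f/4 → f/4.5 → f/5 → f/5.6 → f/6.3 → f/7.1.

f/7.1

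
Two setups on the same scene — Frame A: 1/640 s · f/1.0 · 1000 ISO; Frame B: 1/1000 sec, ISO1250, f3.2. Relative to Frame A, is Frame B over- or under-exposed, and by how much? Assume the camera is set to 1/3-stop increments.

3 2/3 stops darker

Aperture: f/1.0 → f/1.1 → f/1.2 → f/1.4 → f/1.6 → f/1.8 → f/2 → f/2.2 → f/2.5 → f/2.8 → f/3.2 — 3 1/3 stops narrower (darker).
Shutter speed: 1/640 → 1/800 → 1/1000 — 2/3 stop shorter (darker).
ISO: 1000 → 1250 — 1/3 stop raised (brighter).
Net: −3 1/3 −2/3 +1/3 = −3 2/3 stops.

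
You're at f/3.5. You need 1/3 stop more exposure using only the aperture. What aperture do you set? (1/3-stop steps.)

Aperture: f/3.5 → f/3.2 — 1/3 stop wider (brighter).

f/3.2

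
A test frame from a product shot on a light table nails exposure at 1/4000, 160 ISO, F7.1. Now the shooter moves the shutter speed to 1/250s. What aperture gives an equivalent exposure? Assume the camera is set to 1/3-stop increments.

f/29

Shutter speed: 1/4000 → 1/3200 → 1/2500 → 1/2000 → 1/1600 → 1/1250 → 1/1000 → 1/800 → 1/640 → 1/500 → 1/400 → 1/320 → 1/250 — 4 stops slower (brighter).
Need 4 stops darker from the aperture: f/7.1 → f/8 → f/9 → f/10 → f/11 → f/13 → f/14 → f/16 → f/18 → f/20 → f/22 → f/25 → f/29.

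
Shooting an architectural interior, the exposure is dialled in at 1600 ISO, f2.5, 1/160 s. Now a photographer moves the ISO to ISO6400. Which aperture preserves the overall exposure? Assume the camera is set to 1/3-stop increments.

ISO: 1600 → 2000 → 2500 → 3200 → 4000 → 5000 → 6400 — 2 stops raised (brighter).
Need 2 stops darker from the aperture: f/2.5 → f/2.8 → f/3.2 → f/3.5 → f/4 → f/4.5 → f/5.

f/5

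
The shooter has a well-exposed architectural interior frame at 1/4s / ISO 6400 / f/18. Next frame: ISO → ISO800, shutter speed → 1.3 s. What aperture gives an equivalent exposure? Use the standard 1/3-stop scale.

ISO: 6400 → 5000 → 4000 → 3200 → 2500 → 2000 → 1600 → 1250 → 1000 → 800 — 3 stops lower (darker).
Shutter speed: 1/4 → 0.3 → 0.4 → 0.5 → 0.6 → 0.8 → 1 → 1.3 — 2 1/3 stops slower (brighter).
Net change so far: 2/3 stop darker. Offset with the aperture: f/18 → f/16 → f/14.

f/14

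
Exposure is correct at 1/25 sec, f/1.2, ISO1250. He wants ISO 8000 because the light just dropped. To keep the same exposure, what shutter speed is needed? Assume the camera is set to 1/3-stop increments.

1/160s

ISO: 1250 → 1600 → 2000 → 2500 → 3200 → 4000 → 5000 → 6400 → 8000 — 2 2/3 stops raised (brighter).
Need 2 2/3 stops darker from the shutter speed: 1/25 → 1/30 → 1/40 → 1/50 → 1/60 → 1/80 → 1/100 → 1/125 → 1/160.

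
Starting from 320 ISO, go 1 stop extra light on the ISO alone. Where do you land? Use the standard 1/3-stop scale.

ISO: 320 → 400 → 500 → 640 — 1 stop raised (brighter).

ISO 640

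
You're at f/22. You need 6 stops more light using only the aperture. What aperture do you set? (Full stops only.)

f/2.8

Aperture: f/22 → f/16 → f/11 → f/8 → f/5.6 → f/4 → f/2.8 — 6 stops larger aperture (brighter).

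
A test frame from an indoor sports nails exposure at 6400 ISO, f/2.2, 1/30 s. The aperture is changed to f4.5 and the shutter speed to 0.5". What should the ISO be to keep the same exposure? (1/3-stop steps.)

ISO 1600

Aperture: f/2.2 → f/2.5 → f/2.8 → f/3.2 → f/3.5 → f/4 → f/4.5 — 2 stops narrower (darker).
Shutter speed: 1/30 → 1/25 → 1/20 → 1/15 → 1/13 → 1/10 → 1/8 → 1/6 → 1/5 → 1/4 → 0.3 → 0.4 → 0.5 — 4 stops slower (brighter).
Net change so far: 2 stops brighter. Offset with the ISO: 6400 → 5000 → 4000 → 3200 → 2500 → 2000 → 1600.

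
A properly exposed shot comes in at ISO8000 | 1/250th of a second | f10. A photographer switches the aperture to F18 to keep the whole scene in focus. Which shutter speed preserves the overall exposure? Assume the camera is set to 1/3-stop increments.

Aperture: f/10 → f/11 → f/13 → f/14 → f/16 → f/18 — 1 2/3 stops smaller aperture (darker).
Need 1 2/3 stops brighter from the shutter speed: 1/250 → 1/200 → 1/160 → 1/125 → 1/100 → 1/80.

1/80s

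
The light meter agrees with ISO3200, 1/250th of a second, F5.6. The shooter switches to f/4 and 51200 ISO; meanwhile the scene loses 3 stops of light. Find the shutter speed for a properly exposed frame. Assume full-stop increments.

1/1000s

Scene light: 3 stops darker.
Aperture: f/5.6 → f/4 — 1 stop opened up (brighter).
ISO: 3200 → 6400 → 12800 → 25600 → 51200 — 4 stops higher (brighter).
Net so far: 2 stops brighter. Shutter speed: 1/250 → 1/500 → 1/1000.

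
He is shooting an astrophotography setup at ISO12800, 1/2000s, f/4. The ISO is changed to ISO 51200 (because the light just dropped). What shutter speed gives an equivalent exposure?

ISO: 12800 → 25600 → 51200 — 2 stops raised (brighter).
Need 2 stops darker from the shutter speed: 1/2000 → 1/4000 → 1/8000.

1/8000s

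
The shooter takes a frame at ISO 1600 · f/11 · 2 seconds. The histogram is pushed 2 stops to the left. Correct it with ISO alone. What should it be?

Underexposed by 2 stops → need 2 stops brighter.
ISO: 1600 → 3200 → 6400.

ISO 6400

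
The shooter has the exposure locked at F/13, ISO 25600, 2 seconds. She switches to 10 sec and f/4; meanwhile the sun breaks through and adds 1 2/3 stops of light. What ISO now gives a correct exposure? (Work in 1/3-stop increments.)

Scene light: 1 2/3 stops brighter.
Shutter speed: 2 → 2.5 → 3.2 → 4 → 5 → 6 → 8 → 10 — 2 1/3 stops longer (brighter).
Aperture: f/13 → f/11 → f/10 → f/9 → f/8 → f/7.1 → f/6.3 → f/5.6 → f/5 → f/4.5 → f/4 — 3 1/3 stops opened up (brighter).
Net so far: 7 1/3 stops brighter. ISO: 25600 → 20000 → 16000 → 12800 → 10000 → 8000 → 6400 → 5000 → 4000 → 3200 → 2500 → 2000 → 1600 → 1250 → 1000 → 800 → 640 → 500 → 400 → 320 → 250 → 200 → 160.

ISO 160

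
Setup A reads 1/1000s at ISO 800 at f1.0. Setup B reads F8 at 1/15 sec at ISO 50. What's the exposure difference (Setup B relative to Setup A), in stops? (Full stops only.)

Aperture: f/1.0 → f/1.4 → f/2 → f/2.8 → f/4 → f/5.6 → f/8 — 6 stops stopped down (darker).
Shutter speed: 1/1000 → 1/500 → 1/250 → 1/125 → 1/60 → 1/30 → 1/15 — 6 stops slower (brighter).
ISO: 800 → 400 → 200 → 100 → 50 — 4 stops lower (darker).
Net: −6 +6 −4 = −4 stops.

4 stops darker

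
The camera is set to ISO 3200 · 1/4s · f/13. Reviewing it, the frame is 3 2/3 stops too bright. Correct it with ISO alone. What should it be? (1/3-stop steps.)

ISO 250

Overexposed by 3 2/3 stops → need 3 2/3 stops darker.
ISO: 3200 → 2500 → 2000 → 1600 → 1250 → 1000 → 800 → 640 → 500 → 400 → 320 → 250.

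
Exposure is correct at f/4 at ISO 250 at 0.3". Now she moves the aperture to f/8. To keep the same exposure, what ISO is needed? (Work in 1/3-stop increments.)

ISO 1000

Aperture: f/4 → f/4.5 → f/5 → f/5.6 → f/6.3 → f/7.1 → f/8 — 2 stops stopped down (darker).
Need 2 stops brighter from the ISO: 250 → 320 → 400 → 500 → 640 → 800 → 1000.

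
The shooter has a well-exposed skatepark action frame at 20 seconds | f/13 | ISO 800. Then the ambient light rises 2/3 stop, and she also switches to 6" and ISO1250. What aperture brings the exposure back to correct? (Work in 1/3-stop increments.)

f/11

Scene light: 2/3 stop brighter.
Shutter speed: 20 → 15 → 13 → 10 → 8 → 6 — 1 2/3 stops faster (darker).
ISO: 800 → 1000 → 1250 — 2/3 stop higher (brighter).
Net so far: 1/3 stop darker. Aperture: f/13 → f/11.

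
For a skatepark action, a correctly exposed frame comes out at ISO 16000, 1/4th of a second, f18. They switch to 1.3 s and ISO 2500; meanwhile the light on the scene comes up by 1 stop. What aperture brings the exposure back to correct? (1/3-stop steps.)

f/22

Scene light: 1 stop brighter.
Shutter speed: 1/4 → 0.3 → 0.4 → 0.5 → 0.6 → 0.8 → 1 → 1.3 — 2 1/3 stops slower (brighter).
ISO: 16000 → 12800 → 10000 → 8000 → 6400 → 5000 → 4000 → 3200 → 2500 — 2 2/3 stops dropped (darker).
Net so far: 2/3 stop brighter. Aperture: f/18 → f/20 → f/22.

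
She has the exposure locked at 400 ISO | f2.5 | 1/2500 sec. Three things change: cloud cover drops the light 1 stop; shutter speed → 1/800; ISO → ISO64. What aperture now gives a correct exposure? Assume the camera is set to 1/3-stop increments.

f/1.2

Scene light: 1 stop darker.
Shutter speed: 1/2500 → 1/2000 → 1/1600 → 1/1250 → 1/1000 → 1/800 — 1 2/3 stops longer (brighter).
ISO: 400 → 320 → 250 → 200 → 160 → 125 → 100 → 80 → 64 — 2 2/3 stops lower (darker).
Net so far: 2 stops darker. Aperture: f/2.5 → f/2.2 → f/2 → f/1.8 → f/1.6 → f/1.4 → f/1.2.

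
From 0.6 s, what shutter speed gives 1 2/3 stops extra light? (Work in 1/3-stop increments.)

2 s

Shutter speed: 0.6 → 0.8 → 1 → 1.3 → 1.6 → 2 — 1 2/3 stops slower (brighter).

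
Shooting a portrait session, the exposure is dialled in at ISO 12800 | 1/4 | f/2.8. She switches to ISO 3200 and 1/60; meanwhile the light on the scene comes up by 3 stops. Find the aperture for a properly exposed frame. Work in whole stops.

Scene light: 3 stops brighter.
ISO: 12800 → 6400 → 3200 — 2 stops dropped (darker).
Shutter speed: 1/4 → 1/8 → 1/15 → 1/30 → 1/60 — 4 stops faster (darker).
Net so far: 3 stops darker. Aperture: f/2.8 → f/2 → f/1.4 → f/1.0.

f/1.0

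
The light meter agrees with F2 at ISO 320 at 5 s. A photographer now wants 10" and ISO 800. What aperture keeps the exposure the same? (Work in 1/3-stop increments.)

f/4.5

Shutter speed: 5 → 6 → 8 → 10 — 1 stop longer (brighter).
ISO: 320 → 400 → 500 → 640 → 800 — 1 1/3 stops higher (brighter).
Net change so far: 2 1/3 stops brighter. Offset with the aperture: f/2 → f/2.2 → f/2.5 → f/2.8 → f/3.2 → f/3.5 → f/4 → f/4.5.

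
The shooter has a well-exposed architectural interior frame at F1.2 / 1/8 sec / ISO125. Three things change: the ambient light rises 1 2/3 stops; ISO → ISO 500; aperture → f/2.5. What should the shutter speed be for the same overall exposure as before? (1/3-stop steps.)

Scene light: 1 2/3 stops brighter.
ISO: 125 → 160 → 200 → 250 → 320 → 400 → 500 — 2 stops raised (brighter).
Aperture: f/1.2 → f/1.4 → f/1.6 → f/1.8 → f/2 → f/2.2 → f/2.5 — 2 stops narrower (darker).
Net so far: 1 2/3 stops brighter. Shutter speed: 1/8 → 1/10 → 1/13 → 1/15 → 1/20 → 1/25.

1/25s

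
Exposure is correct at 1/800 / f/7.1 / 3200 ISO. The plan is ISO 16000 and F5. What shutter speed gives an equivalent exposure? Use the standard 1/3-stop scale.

1/8000s

ISO: 3200 → 4000 → 5000 → 6400 → 8000 → 10000 → 12800 → 16000 — 2 1/3 stops higher (brighter).
Aperture: f/7.1 → f/6.3 → f/5.6 → f/5 — 1 stop larger aperture (brighter).
Net change so far: 3 1/3 stops brighter. Offset with the shutter speed: 1/800 → 1/1000 → 1/1250 → 1/1600 → 1/2000 → 1/2500 → 1/3200 → 1/4000 → 1/5000 → 1/6400 → 1/8000.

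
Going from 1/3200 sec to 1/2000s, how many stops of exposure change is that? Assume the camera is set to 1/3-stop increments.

2/3 stop

1/3200 → 1/2500 → 1/2000 — count the steps: 2 third-stops = 2/3 stop.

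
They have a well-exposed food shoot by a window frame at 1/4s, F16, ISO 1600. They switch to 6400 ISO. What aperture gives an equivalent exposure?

ISO: 1600 → 3200 → 6400 — 2 stops higher (brighter).
Need 2 stops darker from the aperture: f/16 → f/22 → f/32.

f/32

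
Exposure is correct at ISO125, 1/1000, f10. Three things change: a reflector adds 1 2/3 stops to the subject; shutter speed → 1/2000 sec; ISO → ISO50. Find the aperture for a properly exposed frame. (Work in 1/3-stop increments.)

f/8

Scene light: 1 2/3 stops brighter.
Shutter speed: 1/1000 → 1/1250 → 1/1600 → 1/2000 — 1 stop faster (darker).
ISO: 125 → 100 → 80 → 64 → 50 — 1 1/3 stops lower (darker).
Net so far: 2/3 stop darker. Aperture: f/10 → f/9 → f/8.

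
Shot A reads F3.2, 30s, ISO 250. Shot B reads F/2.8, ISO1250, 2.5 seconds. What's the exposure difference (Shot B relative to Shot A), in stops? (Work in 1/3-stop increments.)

Aperture: f/3.2 → f/2.8 — 1/3 stop wider (brighter).
Shutter speed: 30 → 25 → 20 → 15 → 13 → 10 → 8 → 6 → 5 → 4 → 3.2 → 2.5 — 3 2/3 stops faster (darker).
ISO: 250 → 320 → 400 → 500 → 640 → 800 → 1000 → 1250 — 2 1/3 stops higher (brighter).
Net: +1/3 −3 2/3 +2 1/3 = −1 stop.

1 stop darker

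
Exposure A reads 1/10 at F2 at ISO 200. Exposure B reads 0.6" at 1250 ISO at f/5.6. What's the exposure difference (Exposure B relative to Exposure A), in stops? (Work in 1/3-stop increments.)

Aperture: f/2 → f/2.2 → f/2.5 → f/2.8 → f/3.2 → f/3.5 → f/4 → f/4.5 → f/5 → f/5.6 — 3 stops smaller aperture (darker).
Shutter speed: 1/10 → 1/8 → 1/6 → 1/5 → 1/4 → 0.3 → 0.4 → 0.5 → 0.6 — 2 2/3 stops longer (brighter).
ISO: 200 → 250 → 320 → 400 → 500 → 640 → 800 → 1000 → 1250 — 2 2/3 stops raised (brighter).
Net: −3 +2 2/3 +2 2/3 = +2 1/3 stops.

2 1/3 stops brighter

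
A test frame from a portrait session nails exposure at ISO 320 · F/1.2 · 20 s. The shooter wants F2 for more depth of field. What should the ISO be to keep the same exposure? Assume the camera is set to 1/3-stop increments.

ISO 800

Aperture: f/1.2 → f/1.4 → f/1.6 → f/1.8 → f/2 — 1 1/3 stops stopped down (darker).
Need 1 1/3 stops brighter from the ISO: 320 → 400 → 500 → 640 → 800.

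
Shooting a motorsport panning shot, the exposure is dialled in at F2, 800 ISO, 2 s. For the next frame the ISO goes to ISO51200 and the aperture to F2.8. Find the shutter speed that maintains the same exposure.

1/15s

ISO: 800 → 1600 → 3200 → 6400 → 12800 → 25600 → 51200 — 6 stops raised (brighter).
Aperture: f/2 → f/2.8 — 1 stop stopped down (darker).
Net change so far: 5 stops brighter. Offset with the shutter speed: 2 → 1 → 1/2 → 1/4 → 1/8 → 1/15.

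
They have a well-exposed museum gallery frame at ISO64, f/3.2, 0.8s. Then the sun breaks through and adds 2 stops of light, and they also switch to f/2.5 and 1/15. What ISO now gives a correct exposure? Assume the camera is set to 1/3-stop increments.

Scene light: 2 stops brighter.
Aperture: f/3.2 → f/2.8 → f/2.5 — 2/3 stop larger aperture (brighter).
Shutter speed: 0.8 → 0.6 → 0.5 → 0.4 → 0.3 → 1/4 → 1/5 → 1/6 → 1/8 → 1/10 → 1/13 → 1/15 — 3 2/3 stops faster (darker).
Net so far: 1 stop darker. ISO: 64 → 80 → 100 → 125.

ISO 125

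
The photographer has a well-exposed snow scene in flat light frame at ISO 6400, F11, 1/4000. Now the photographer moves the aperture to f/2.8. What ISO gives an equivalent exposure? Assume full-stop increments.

ISO 400

Aperture: f/11 → f/8 → f/5.6 → f/4 → f/2.8 — 4 stops opened up (brighter).
Need 4 stops darker from the ISO: 6400 → 3200 → 1600 → 800 → 400.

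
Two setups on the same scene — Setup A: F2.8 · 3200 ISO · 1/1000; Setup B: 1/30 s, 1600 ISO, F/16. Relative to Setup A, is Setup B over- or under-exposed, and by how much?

1 stop darker

Aperture: f/2.8 → f/4 → f/5.6 → f/8 → f/11 → f/16 — 5 stops smaller aperture (darker).
Shutter speed: 1/1000 → 1/500 → 1/250 → 1/125 → 1/60 → 1/30 — 5 stops longer (brighter).
ISO: 3200 → 1600 — 1 stop dropped (darker).
Net: −5 +5 −1 = −1 stop.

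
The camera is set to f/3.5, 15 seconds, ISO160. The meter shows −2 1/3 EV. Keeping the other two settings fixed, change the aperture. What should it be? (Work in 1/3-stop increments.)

Underexposed by 2 1/3 stops → need 2 1/3 stops brighter.
Aperture: f/3.5 → f/3.2 → f/2.8 → f/2.5 → f/2.2 → f/2 → f/1.8 → f/1.6.

f/1.6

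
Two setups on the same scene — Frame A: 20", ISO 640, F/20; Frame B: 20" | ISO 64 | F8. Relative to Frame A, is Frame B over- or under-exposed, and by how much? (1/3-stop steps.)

2/3 stop darker

Aperture: f/20 → f/18 → f/16 → f/14 → f/13 → f/11 → f/10 → f/9 → f/8 — 2 2/3 stops opened up (brighter).
Shutter speed: unchanged.
ISO: 640 → 500 → 400 → 320 → 250 → 200 → 160 → 125 → 100 → 80 → 64 — 3 1/3 stops dropped (darker).
Net: +2 2/3 −3 1/3 = −2/3 stops.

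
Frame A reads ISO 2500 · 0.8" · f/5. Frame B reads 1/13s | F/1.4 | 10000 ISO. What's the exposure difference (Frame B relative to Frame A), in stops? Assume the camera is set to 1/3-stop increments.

Aperture: f/5 → f/4.5 → f/4 → f/3.5 → f/3.2 → f/2.8 → f/2.5 → f/2.2 → f/2 → f/1.8 → f/1.6 → f/1.4 — 3 2/3 stops wider (brighter).
Shutter speed: 0.8 → 0.6 → 0.5 → 0.4 → 0.3 → 1/4 → 1/5 → 1/6 → 1/8 → 1/10 → 1/13 — 3 1/3 stops faster (darker).
ISO: 2500 → 3200 → 4000 → 5000 → 6400 → 8000 → 10000 — 2 stops higher (brighter).
Net: +3 2/3 −3 1/3 +2 = +2 1/3 stops.

2 1/3 stops brighter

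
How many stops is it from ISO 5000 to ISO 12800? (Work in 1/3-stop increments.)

5000 → 6400 → 8000 → 10000 → 12800 — count the steps: 4 third-stops = 1 1/3 stops.

1 1/3 stops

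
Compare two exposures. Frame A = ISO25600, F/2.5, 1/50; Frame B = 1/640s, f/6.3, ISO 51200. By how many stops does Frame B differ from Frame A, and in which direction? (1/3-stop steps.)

Aperture: f/2.5 → f/2.8 → f/3.2 → f/3.5 → f/4 → f/4.5 → f/5 → f/5.6 → f/6.3 — 2 2/3 stops smaller aperture (darker).
Shutter speed: 1/50 → 1/60 → 1/80 → 1/100 → 1/125 → 1/160 → 1/200 → 1/250 → 1/320 → 1/400 → 1/500 → 1/640 — 3 2/3 stops faster (darker).
ISO: 25600 → 32000 → 40000 → 51200 — 1 stop higher (brighter).
Net: −2 2/3 −3 2/3 +1 = −5 1/3 stops.

5 1/3 stops darker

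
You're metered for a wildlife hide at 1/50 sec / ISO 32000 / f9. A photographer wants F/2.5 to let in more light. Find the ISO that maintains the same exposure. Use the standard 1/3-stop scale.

ISO 2500

Aperture: f/9 → f/8 → f/7.1 → f/6.3 → f/5.6 → f/5 → f/4.5 → f/4 → f/3.5 → f/3.2 → f/2.8 → f/2.5 — 3 2/3 stops larger aperture (brighter).
Need 3 2/3 stops darker from the ISO: 32000 → 25600 → 20000 → 16000 → 12800 → 10000 → 8000 → 6400 → 5000 → 4000 → 3200 → 2500.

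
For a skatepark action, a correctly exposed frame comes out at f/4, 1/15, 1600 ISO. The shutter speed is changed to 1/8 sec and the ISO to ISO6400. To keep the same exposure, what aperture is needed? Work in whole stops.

f/11

Shutter speed: 1/15 → 1/8 — 1 stop longer (brighter).
ISO: 1600 → 3200 → 6400 — 2 stops raised (brighter).
Net change so far: 3 stops brighter. Offset with the aperture: f/4 → f/5.6 → f/8 → f/11.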